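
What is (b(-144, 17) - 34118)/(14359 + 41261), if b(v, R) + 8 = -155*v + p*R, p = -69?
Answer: -12979/55620 ≈ -0.23335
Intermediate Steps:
b(v, R) = -8 - 155*v - 69*R (b(v, R) = -8 + (-155*v - 69*R) = -8 - 155*v - 69*R)
(b(-144, 17) - 34118)/(14359 + 41261) = ((-8 - 155*(-144) - 69*17) - 34118)/(14359 + 41261) = ((-8 + 22320 - 1173) - 34118)/55620 = (21139 - 34118)*(1/55620) = -12979*1/55620 = -12979/55620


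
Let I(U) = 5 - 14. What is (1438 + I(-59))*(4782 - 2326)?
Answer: 3509624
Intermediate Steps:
I(U) = -9
(1438 + I(-59))*(4782 - 2326) = (1438 - 9)*(4782 - 2326) = 1429*2456 = 3509624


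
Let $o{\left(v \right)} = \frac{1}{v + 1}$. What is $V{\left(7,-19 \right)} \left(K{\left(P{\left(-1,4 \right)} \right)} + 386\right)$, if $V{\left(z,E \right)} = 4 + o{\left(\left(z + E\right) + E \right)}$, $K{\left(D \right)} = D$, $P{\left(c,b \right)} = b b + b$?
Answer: $\frac{24157}{15} \approx 1610.5$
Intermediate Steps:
$o{\left(v \right)} = \frac{1}{1 + v}$
$P{\left(c,b \right)} = b + b^{2}$ ($P{\left(c,b \right)} = b^{2} + b = b + b^{2}$)
$V{\left(z,E \right)} = 4 + \frac{1}{1 + z + 2 E}$ ($V{\left(z,E \right)} = 4 + \frac{1}{1 + \left(\left(z + E\right) + E\right)} = 4 + \frac{1}{1 + \left(\left(E + z\right) + E\right)} = 4 + \frac{1}{1 + \left(z + 2 E\right)} = 4 + \frac{1}{1 + z + 2 E}$)
$V{\left(7,-19 \right)} \left(K{\left(P{\left(-1,4 \right)} \right)} + 386\right) = \frac{5 + 4 \cdot 7 + 8 \left(-19\right)}{1 + 7 + 2 \left(-19\right)} \left(4 \left(1 + 4\right) + 386\right) = \frac{5 + 28 - 152}{1 + 7 - 38} \left(4 \cdot 5 + 386\right) = \frac{1}{-30} \left(-119\right) \left(20 + 386\right) = \left(- \frac{1}{30}\right) \left(-119\right) 406 = \frac{119}{30} \cdot 406 = \frac{24157}{15}$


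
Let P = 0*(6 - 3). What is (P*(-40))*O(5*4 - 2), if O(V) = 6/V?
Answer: 0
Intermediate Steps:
P = 0 (P = 0*3 = 0)
(P*(-40))*O(5*4 - 2) = (0*(-40))*(6/(5*4 - 2)) = 0*(6/(20 - 2)) = 0*(6/18) = 0*(6*(1/18)) = 0*(1/3) = 0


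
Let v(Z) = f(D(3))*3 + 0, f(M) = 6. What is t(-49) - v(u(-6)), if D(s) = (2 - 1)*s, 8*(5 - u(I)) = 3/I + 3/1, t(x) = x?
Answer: -67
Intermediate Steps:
u(I) = 37/8 - 3/(8*I) (u(I) = 5 - (3/I + 3/1)/8 = 5 - (3/I + 3*1)/8 = 5 - (3/I + 3)/8 = 5 - (3 + 3/I)/8 = 5 + (-3/8 - 3/(8*I)) = 37/8 - 3/(8*I))
D(s) = s (D(s) = 1*s = s)
v(Z) = 18 (v(Z) = 6*3 + 0 = 18 + 0 = 18)
t(-49) - v(u(-6)) = -49 - 1*18 = -49 - 18 = -67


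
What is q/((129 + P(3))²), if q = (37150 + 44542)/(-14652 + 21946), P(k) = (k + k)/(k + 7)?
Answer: 510575/765694944 ≈ 0.00066681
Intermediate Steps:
P(k) = 2*k/(7 + k) (P(k) = (2*k)/(7 + k) = 2*k/(7 + k))
q = 40846/3647 (q = 81692/7294 = 81692*(1/7294) = 40846/3647 ≈ 11.200)
q/((129 + P(3))²) = 40846/(3647*((129 + 2*3/(7 + 3))²)) = 40846/(3647*((129 + 2*3/10)²)) = 40846/(3647*((129 + 2*3*(⅒))²)) = 40846/(3647*((129 + ⅗)²)) = 40846/(3647*((648/5)²)) = 40846/(3647*(419904/25)) = (40846/3647)*(25/419904) = 510575/765694944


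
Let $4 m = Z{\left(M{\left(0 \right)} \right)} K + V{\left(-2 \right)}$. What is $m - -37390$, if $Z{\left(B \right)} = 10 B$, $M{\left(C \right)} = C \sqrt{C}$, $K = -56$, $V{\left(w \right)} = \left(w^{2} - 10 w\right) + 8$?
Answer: $37398$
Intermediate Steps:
$V{\left(w \right)} = 8 + w^{2} - 10 w$
$M{\left(C \right)} = C^{\frac{3}{2}}$
$m = 8$ ($m = \frac{10 \cdot 0^{\frac{3}{2}} \left(-56\right) + \left(8 + \left(-2\right)^{2} - -20\right)}{4} = \frac{10 \cdot 0 \left(-56\right) + \left(8 + 4 + 20\right)}{4} = \frac{0 \left(-56\right) + 32}{4} = \frac{0 + 32}{4} = \frac{1}{4} \cdot 32 = 8$)
$m - -37390 = 8 - -37390 = 8 + 37390 = 37398$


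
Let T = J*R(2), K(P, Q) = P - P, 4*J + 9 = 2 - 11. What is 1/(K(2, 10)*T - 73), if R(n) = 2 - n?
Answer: -1/73 ≈ -0.013699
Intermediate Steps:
J = -9/2 (J = -9/4 + (2 - 11)/4 = -9/4 + (¼)*(-9) = -9/4 - 9/4 = -9/2 ≈ -4.5000)
K(P, Q) = 0
T = 0 (T = -9*(2 - 1*2)/2 = -9*(2 - 2)/2 = -9/2*0 = 0)
1/(K(2, 10)*T - 73) = 1/(0*0 - 73) = 1/(0 - 73) = 1/(-73) = -1/73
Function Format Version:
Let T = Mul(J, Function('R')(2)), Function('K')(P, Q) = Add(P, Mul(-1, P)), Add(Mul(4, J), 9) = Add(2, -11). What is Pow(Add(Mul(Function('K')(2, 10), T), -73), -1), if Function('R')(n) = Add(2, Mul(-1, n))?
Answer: Rational(-1, 73) ≈ -0.013699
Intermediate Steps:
J = Rational(-9, 2) (J = Add(Rational(-9, 4), Mul(Rational(1, 4), Add(2, -11))) = Add(Rational(-9, 4), Mul(Rational(1, 4), -9)) = Add(Rational(-9, 4), Rational(-9, 4)) = Rational(-9, 2) ≈ -4.5000)
Function('K')(P, Q) = 0
T = 0 (T = Mul(Rational(-9, 2), Add(2, Mul(-1, 2))) = Mul(Rational(-9, 2), Add(2, -2)) = Mul(Rational(-9, 2), 0) = 0)
Pow(Add(Mul(Function('K')(2, 10), T), -73), -1) = Pow(Add(Mul(0, 0), -73), -1) = Pow(Add(0, -73), -1) = Pow(-73, -1) = Rational(-1, 73)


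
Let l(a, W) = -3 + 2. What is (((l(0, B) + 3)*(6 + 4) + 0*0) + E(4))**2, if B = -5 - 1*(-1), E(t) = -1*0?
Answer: 400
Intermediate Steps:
E(t) = 0
B = -4 (B = -5 + 1 = -4)
l(a, W) = -1
(((l(0, B) + 3)*(6 + 4) + 0*0) + E(4))**2 = (((-1 + 3)*(6 + 4) + 0*0) + 0)**2 = ((2*10 + 0) + 0)**2 = ((20 + 0) + 0)**2 = (20 + 0)**2 = 20**2 = 400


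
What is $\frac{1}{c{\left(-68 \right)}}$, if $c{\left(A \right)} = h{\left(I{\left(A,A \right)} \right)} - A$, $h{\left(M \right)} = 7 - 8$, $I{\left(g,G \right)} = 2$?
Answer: $\frac{1}{67} \approx 0.014925$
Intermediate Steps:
$h{\left(M \right)} = -1$
$c{\left(A \right)} = -1 - A$
$\frac{1}{c{\left(-68 \right)}} = \frac{1}{-1 - -68} = \frac{1}{-1 + 68} = \frac{1}{67}$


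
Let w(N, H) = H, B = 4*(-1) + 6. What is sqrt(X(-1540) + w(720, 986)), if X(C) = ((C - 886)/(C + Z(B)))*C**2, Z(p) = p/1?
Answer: 3*sqrt(245867160794)/769 ≈ 1934.4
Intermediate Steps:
B = 2 (B = -4 + 6 = 2)
Z(p) = p (Z(p) = p*1 = p)
X(C) = C**2*(-886 + C)/(2 + C) (X(C) = ((C - 886)/(C + 2))*C**2 = ((-886 + C)/(2 + C))*C**2 = C**2*(-886 + C)/(2 + C))
sqrt(X(-1540) + w(720, 986)) = sqrt((-1540)**2*(-886 - 1540)/(2 - 1540) + 986) = sqrt(2371600*(-2426)/(-1538) + 986) = sqrt(2371600*(-1/1538)*(-2426) + 986) = sqrt(2876750800/769 + 986) = sqrt(2877509034/769) = 3*sqrt(245867160794)/769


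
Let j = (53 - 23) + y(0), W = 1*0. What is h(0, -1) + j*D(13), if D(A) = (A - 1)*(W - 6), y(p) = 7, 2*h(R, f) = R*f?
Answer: -2664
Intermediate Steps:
h(R, f) = R*f/2 (h(R, f) = (R*f)/2 = R*f/2)
W = 0
j = 37 (j = (53 - 23) + 7 = 30 + 7 = 37)
D(A) = 6 - 6*A (D(A) = (A - 1)*(0 - 6) = (-1 + A)*(-6) = 6 - 6*A)
h(0, -1) + j*D(13) = (½)*0*(-1) + 37*(6 - 6*13) = 0 + 37*(6 - 78) = 0 + 37*(-72) = 0 - 2664 = -2664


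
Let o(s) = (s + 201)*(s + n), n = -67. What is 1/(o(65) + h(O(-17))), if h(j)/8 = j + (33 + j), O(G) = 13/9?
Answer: -9/2204 ≈ -0.0040835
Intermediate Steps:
O(G) = 13/9 (O(G) = 13*(⅑) = 13/9)
h(j) = 264 + 16*j (h(j) = 8*(j + (33 + j)) = 8*(33 + 2*j) = 264 + 16*j)
o(s) = (-67 + s)*(201 + s) (o(s) = (s + 201)*(s - 67) = (201 + s)*(-67 + s) = (-67 + s)*(201 + s))
1/(o(65) + h(O(-17))) = 1/((-13467 + 65² + 134*65) + (264 + 16*(13/9))) = 1/((-13467 + 4225 + 8710) + (264 + 208/9)) = 1/(-532 + 2584/9) = 1/(-2204/9) = -9/2204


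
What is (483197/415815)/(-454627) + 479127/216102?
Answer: 30191470502919847/13617359657044170 ≈ 2.2171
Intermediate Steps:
(483197/415815)/(-454627) + 479127/216102 = (483197*(1/415815))*(-1/454627) + 479127*(1/216102) = (483197/415815)*(-1/454627) + 159709/72034 = -483197/189040726005 + 159709/72034 = 30191470502919847/13617359657044170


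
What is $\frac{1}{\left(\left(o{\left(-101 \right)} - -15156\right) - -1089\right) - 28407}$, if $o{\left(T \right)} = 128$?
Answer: $- \frac{1}{12034} \approx -8.3098 \cdot 10^{-5}$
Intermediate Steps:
$\frac{1}{\left(\left(o{\left(-101 \right)} - -15156\right) - -1089\right) - 28407} = \frac{1}{\left(\left(128 - -15156\right) - -1089\right) - 28407} = \frac{1}{\left(\left(128 + 15156\right) + 1089\right) - 28407} = \frac{1}{\left(15284 + 1089\right) - 28407} = \frac{1}{16373 - 28407} = \frac{1}{-12034} = - \frac{1}{12034}$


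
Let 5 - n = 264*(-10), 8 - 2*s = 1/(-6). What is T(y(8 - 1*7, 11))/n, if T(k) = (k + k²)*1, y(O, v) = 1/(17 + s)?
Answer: 636/33860761 ≈ 1.8783e-5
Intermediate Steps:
s = 49/12 (s = 4 - 1/(2*(-6)) = 4 - (-1)/(2*6) = 4 - ½*(-⅙) = 4 + 1/12 = 49/12 ≈ 4.0833)
y(O, v) = 12/253 (y(O, v) = 1/(17 + 49/12) = 1/(253/12) = 12/253)
T(k) = k + k²
n = 2645 (n = 5 - 264*(-10) = 5 - 1*(-2640) = 5 + 2640 = 2645)
T(y(8 - 1*7, 11))/n = (12*(1 + 12/253)/253)/2645 = ((12/253)*(265/253))*(1/2645) = (3180/64009)*(1/2645) = 636/33860761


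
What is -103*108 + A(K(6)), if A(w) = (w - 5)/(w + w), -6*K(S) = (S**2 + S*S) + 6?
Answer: -144603/13 ≈ -11123.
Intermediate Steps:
K(S) = -1 - S**2/3 (K(S) = -((S**2 + S*S) + 6)/6 = -((S**2 + S**2) + 6)/6 = -(2*S**2 + 6)/6 = -(6 + 2*S**2)/6 = -1 - S**2/3)
A(w) = (-5 + w)/(2*w) (A(w) = (-5 + w)/((2*w)) = (-5 + w)*(1/(2*w)) = (-5 + w)/(2*w))
-103*108 + A(K(6)) = -103*108 + (-5 + (-1 - 1/3*6**2))/(2*(-1 - 1/3*6**2)) = -11124 + (-5 + (-1 - 1/3*36))/(2*(-1 - 1/3*36)) = -11124 + (-5 + (-1 - 12))/(2*(-1 - 12)) = -11124 + (1/2)*(-5 - 13)/(-13) = -11124 + (1/2)*(-1/13)*(-18) = -11124 + 9/13 = -144603/13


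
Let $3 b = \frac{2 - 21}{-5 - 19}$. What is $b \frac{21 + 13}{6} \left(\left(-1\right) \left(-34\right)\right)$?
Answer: $\frac{5491}{108} \approx 50.843$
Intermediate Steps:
$b = \frac{19}{72}$ ($b = \frac{\left(2 - 21\right) \frac{1}{-5 - 19}}{3} = \frac{\left(-19\right) \frac{1}{-24}}{3} = \frac{\left(-19\right) \left(- \frac{1}{24}\right)}{3} = \frac{1}{3} \cdot \frac{19}{24} = \frac{19}{72} \approx 0.26389$)
$b \frac{21 + 13}{6} \left(\left(-1\right) \left(-34\right)\right) = \frac{19 \frac{21 + 13}{6}}{72} \left(\left(-1\right) \left(-34\right)\right) = \frac{19 \cdot 34 \cdot \frac{1}{6}}{72} \cdot 34 = \frac{19}{72} \cdot \frac{17}{3} \cdot 34 = \frac{323}{216} \cdot 34 = \frac{5491}{108}$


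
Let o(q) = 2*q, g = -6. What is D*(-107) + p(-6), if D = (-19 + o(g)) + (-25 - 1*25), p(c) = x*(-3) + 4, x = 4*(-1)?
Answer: 8683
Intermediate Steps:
x = -4
p(c) = 16 (p(c) = -4*(-3) + 4 = 12 + 4 = 16)
D = -81 (D = (-19 + 2*(-6)) + (-25 - 1*25) = (-19 - 12) + (-25 - 25) = -31 - 50 = -81)
D*(-107) + p(-6) = -81*(-107) + 16 = 8667 + 16 = 8683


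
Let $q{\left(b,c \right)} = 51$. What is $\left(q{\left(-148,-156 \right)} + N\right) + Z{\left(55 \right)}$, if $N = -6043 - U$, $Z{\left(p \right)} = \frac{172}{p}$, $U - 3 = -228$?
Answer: $- \frac{317013}{55} \approx -5763.9$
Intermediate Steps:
$U = -225$ ($U = 3 - 228 = -225$)
$N = -5818$ ($N = -6043 - -225 = -6043 + 225 = -5818$)
$\left(q{\left(-148,-156 \right)} + N\right) + Z{\left(55 \right)} = \left(51 - 5818\right) + \frac{172}{55} = -5767 + 172 \cdot \frac{1}{55} = -5767 + \frac{172}{55} = - \frac{317013}{55}$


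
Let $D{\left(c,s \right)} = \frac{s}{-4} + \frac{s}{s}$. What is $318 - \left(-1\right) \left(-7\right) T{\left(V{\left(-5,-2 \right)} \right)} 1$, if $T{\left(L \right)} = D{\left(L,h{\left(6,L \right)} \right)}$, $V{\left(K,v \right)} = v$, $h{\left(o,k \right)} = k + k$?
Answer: $304$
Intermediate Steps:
$h{\left(o,k \right)} = 2 k$
$D{\left(c,s \right)} = 1 - \frac{s}{4}$ ($D{\left(c,s \right)} = s \left(- \frac{1}{4}\right) + 1 = - \frac{s}{4} + 1 = 1 - \frac{s}{4}$)
$T{\left(L \right)} = 1 - \frac{L}{2}$ ($T{\left(L \right)} = 1 - \frac{2 L}{4} = 1 - \frac{L}{2}$)
$318 - \left(-1\right) \left(-7\right) T{\left(V{\left(-5,-2 \right)} \right)} 1 = 318 - \left(-1\right) \left(-7\right) \left(1 - -1\right) 1 = 318 - 7 \left(1 + 1\right) 1 = 318 - 7 \cdot 2 \cdot 1 = 318 - 14 \cdot 1 = 318 - 14 = 304$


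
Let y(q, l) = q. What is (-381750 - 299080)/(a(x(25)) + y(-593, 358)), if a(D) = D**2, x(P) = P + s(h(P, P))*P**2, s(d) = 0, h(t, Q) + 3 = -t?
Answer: -340415/16 ≈ -21276.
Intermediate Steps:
h(t, Q) = -3 - t
x(P) = P (x(P) = P + 0*P**2 = P + 0 = P)
(-381750 - 299080)/(a(x(25)) + y(-593, 358)) = (-381750 - 299080)/(25**2 - 593) = -680830/(625 - 593) = -680830/32 = -680830*1/32 = -340415/16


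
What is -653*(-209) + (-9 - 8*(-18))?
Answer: 136612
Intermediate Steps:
-653*(-209) + (-9 - 8*(-18)) = 136477 + (-9 + 144) = 136477 + 135 = 136612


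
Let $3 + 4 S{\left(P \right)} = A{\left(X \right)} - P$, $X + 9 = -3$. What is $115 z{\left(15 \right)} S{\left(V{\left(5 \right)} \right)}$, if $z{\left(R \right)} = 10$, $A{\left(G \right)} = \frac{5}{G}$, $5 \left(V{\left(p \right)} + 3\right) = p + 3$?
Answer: $- \frac{13915}{24} \approx -579.79$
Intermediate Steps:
$X = -12$ ($X = -9 - 3 = -12$)
$V{\left(p \right)} = - \frac{12}{5} + \frac{p}{5}$ ($V{\left(p \right)} = -3 + \frac{p + 3}{5} = -3 + \frac{3 + p}{5} = -3 + \left(\frac{3}{5} + \frac{p}{5}\right) = - \frac{12}{5} + \frac{p}{5}$)
$S{\left(P \right)} = - \frac{41}{48} - \frac{P}{4}$ ($S{\left(P \right)} = - \frac{3}{4} + \frac{\frac{5}{-12} - P}{4} = - \frac{3}{4} + \frac{5 \left(- \frac{1}{12}\right) - P}{4} = - \frac{3}{4} + \frac{- \frac{5}{12} - P}{4} = - \frac{3}{4} - \left(\frac{5}{48} + \frac{P}{4}\right) = - \frac{41}{48} - \frac{P}{4}$)
$115 z{\left(15 \right)} S{\left(V{\left(5 \right)} \right)} = 115 \cdot 10 \left(- \frac{41}{48} - \frac{- \frac{12}{5} + \frac{1}{5} \cdot 5}{4}\right) = 1150 \left(- \frac{41}{48} - \frac{- \frac{12}{5} + 1}{4}\right) = 1150 \left(- \frac{41}{48} - - \frac{7}{20}\right) = 1150 \left(- \frac{41}{48} + \frac{7}{20}\right) = 1150 \left(- \frac{121}{240}\right) = - \frac{13915}{24}$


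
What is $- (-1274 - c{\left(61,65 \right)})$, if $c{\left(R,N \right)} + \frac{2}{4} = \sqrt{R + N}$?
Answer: $\frac{2547}{2} + 3 \sqrt{14} \approx 1284.7$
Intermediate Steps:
$c{\left(R,N \right)} = - \frac{1}{2} + \sqrt{N + R}$ ($c{\left(R,N \right)} = - \frac{1}{2} + \sqrt{R + N} = - \frac{1}{2} + \sqrt{N + R}$)
$- (-1274 - c{\left(61,65 \right)}) = - (-1274 - \left(- \frac{1}{2} + \sqrt{65 + 61}\right)) = - (-1274 - \left(- \frac{1}{2} + \sqrt{126}\right)) = - (-1274 - \left(- \frac{1}{2} + 3 \sqrt{14}\right)) = - (-1274 + \left(\frac{1}{2} - 3 \sqrt{14}\right)) = - (- \frac{2547}{2} - 3 \sqrt{14}) = \frac{2547}{2} + 3 \sqrt{14}$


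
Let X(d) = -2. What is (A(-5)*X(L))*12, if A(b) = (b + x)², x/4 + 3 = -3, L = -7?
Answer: -20184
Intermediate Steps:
x = -24 (x = -12 + 4*(-3) = -12 - 12 = -24)
A(b) = (-24 + b)² (A(b) = (b - 24)² = (-24 + b)²)
(A(-5)*X(L))*12 = ((-24 - 5)²*(-2))*12 = ((-29)²*(-2))*12 = (841*(-2))*12 = -1682*12 = -20184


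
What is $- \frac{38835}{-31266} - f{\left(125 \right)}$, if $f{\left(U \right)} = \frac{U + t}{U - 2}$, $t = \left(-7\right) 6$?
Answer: $\frac{80801}{142434} \approx 0.56729$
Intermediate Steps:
$t = -42$
$f{\left(U \right)} = \frac{-42 + U}{-2 + U}$ ($f{\left(U \right)} = \frac{U - 42}{U - 2} = \frac{-42 + U}{-2 + U}$)
$- \frac{38835}{-31266} - f{\left(125 \right)} = - \frac{38835}{-31266} - \frac{-42 + 125}{-2 + 125} = \left(-38835\right) \left(- \frac{1}{31266}\right) - \frac{1}{123} \cdot 83 = \frac{4315}{3474} - \frac{1}{123} \cdot 83 = \frac{4315}{3474} - \frac{83}{123} = \frac{80801}{142434}$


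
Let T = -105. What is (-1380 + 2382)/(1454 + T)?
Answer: 1002/1349 ≈ 0.74277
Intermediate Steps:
(-1380 + 2382)/(1454 + T) = (-1380 + 2382)/(1454 - 105) = 1002/1349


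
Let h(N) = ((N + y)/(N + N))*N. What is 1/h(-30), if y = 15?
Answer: -2/15 ≈ -0.13333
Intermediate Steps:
h(N) = 15/2 + N/2 (h(N) = ((N + 15)/(N + N))*N = ((15 + N)/((2*N)))*N = ((15 + N)*(1/(2*N)))*N = ((15 + N)/(2*N))*N = 15/2 + N/2)
1/h(-30) = 1/(15/2 + (½)*(-30)) = 1/(15/2 - 15) = 1/(-15/2) = -2/15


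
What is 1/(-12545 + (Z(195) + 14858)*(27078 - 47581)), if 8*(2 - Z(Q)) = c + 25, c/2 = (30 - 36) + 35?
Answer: -8/2435795251 ≈ -3.2843e-9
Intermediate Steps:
c = 58 (c = 2*((30 - 36) + 35) = 2*(-6 + 35) = 2*29 = 58)
Z(Q) = -67/8 (Z(Q) = 2 - (58 + 25)/8 = 2 - ⅛*83 = 2 - 83/8 = -67/8)
1/(-12545 + (Z(195) + 14858)*(27078 - 47581)) = 1/(-12545 + (-67/8 + 14858)*(27078 - 47581)) = 1/(-12545 + (118797/8)*(-20503)) = 1/(-12545 - 2435694891/8) = 1/(-2435795251/8) = -8/2435795251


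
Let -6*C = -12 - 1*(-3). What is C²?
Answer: 9/4 ≈ 2.2500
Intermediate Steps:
C = 3/2 (C = -(-12 - 1*(-3))/6 = -(-12 + 3)/6 = -⅙*(-9) = 3/2 ≈ 1.5000)
C² = (3/2)² = 9/4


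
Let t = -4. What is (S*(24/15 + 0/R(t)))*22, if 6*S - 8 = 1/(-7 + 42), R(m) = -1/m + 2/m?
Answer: 24728/525 ≈ 47.101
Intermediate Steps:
R(m) = 1/m
S = 281/210 (S = 4/3 + 1/(6*(-7 + 42)) = 4/3 + (⅙)/35 = 4/3 + (⅙)*(1/35) = 4/3 + 1/210 = 281/210 ≈ 1.3381)
(S*(24/15 + 0/R(t)))*22 = (281*(24/15 + 0/(1/(-4)))/210)*22 = (281*(24*(1/15) + 0/(-¼))/210)*22 = (281*(8/5 + 0*(-4))/210)*22 = (281*(8/5 + 0)/210)*22 = ((281/210)*(8/5))*22 = (1124/525)*22 = 24728/525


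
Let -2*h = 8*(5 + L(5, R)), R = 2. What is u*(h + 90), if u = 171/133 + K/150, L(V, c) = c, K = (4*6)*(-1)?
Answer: 12214/175 ≈ 69.794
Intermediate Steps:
K = -24 (K = 24*(-1) = -24)
u = 197/175 (u = 171/133 - 24/150 = 171*(1/133) - 24*1/150 = 9/7 - 4/25 = 197/175 ≈ 1.1257)
h = -28 (h = -4*(5 + 2) = -4*7 = -½*56 = -28)
u*(h + 90) = 197*(-28 + 90)/175 = (197/175)*62 = 12214/175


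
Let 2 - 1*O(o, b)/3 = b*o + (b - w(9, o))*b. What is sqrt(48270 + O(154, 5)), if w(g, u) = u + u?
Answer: sqrt(50511) ≈ 224.75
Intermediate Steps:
w(g, u) = 2*u
O(o, b) = 6 - 3*b*o - 3*b*(b - 2*o) (O(o, b) = 6 - 3*(b*o + (b - 2*o)*b) = 6 - 3*(b*o + b*(b - 2*o)) = 6 + (-3*b*o - 3*b*(b - 2*o)) = 6 - 3*b*o - 3*b*(b - 2*o))
sqrt(48270 + O(154, 5)) = sqrt(48270 + (6 - 3*5**2 + 3*5*154)) = sqrt(48270 + (6 - 3*25 + 2310)) = sqrt(48270 + (6 - 75 + 2310)) = sqrt(48270 + 2241) = sqrt(50511)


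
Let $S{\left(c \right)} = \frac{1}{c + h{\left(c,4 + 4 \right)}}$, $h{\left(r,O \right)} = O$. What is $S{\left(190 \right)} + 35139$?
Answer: $\frac{6957523}{198} \approx 35139.0$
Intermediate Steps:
$S{\left(c \right)} = \frac{1}{8 + c}$ ($S{\left(c \right)} = \frac{1}{c + \left(4 + 4\right)} = \frac{1}{c + 8} = \frac{1}{8 + c}$)
$S{\left(190 \right)} + 35139 = \frac{1}{8 + 190} + 35139 = \frac{1}{198} + 35139 = \frac{6957523}{198}$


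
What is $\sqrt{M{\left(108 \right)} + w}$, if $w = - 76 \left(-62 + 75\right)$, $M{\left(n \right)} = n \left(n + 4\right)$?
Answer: $2 \sqrt{2777} \approx 105.39$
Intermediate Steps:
$M{\left(n \right)} = n \left(4 + n\right)$
$w = -988$ ($w = \left(-76\right) 13 = -988$)
$\sqrt{M{\left(108 \right)} + w} = \sqrt{108 \left(4 + 108\right) - 988} = \sqrt{108 \cdot 112 - 988} = \sqrt{12096 - 988} = \sqrt{11108} = 2 \sqrt{2777}$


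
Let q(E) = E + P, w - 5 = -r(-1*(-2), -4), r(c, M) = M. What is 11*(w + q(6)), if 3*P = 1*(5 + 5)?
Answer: 605/3 ≈ 201.67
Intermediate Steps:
P = 10/3 (P = (1*(5 + 5))/3 = (1*10)/3 = (1/3)*10 = 10/3 ≈ 3.3333)
w = 9 (w = 5 - 1*(-4) = 5 + 4 = 9)
q(E) = 10/3 + E (q(E) = E + 10/3 = 10/3 + E)
11*(w + q(6)) = 11*(9 + (10/3 + 6)) = 11*(9 + 28/3) = 11*(55/3) = 605/3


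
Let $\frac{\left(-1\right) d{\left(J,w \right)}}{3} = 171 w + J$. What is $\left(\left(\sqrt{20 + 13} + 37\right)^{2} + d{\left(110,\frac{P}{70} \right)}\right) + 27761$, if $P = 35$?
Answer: $\frac{57153}{2} + 74 \sqrt{33} \approx 29002.0$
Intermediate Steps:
$d{\left(J,w \right)} = - 513 w - 3 J$ ($d{\left(J,w \right)} = - 3 \left(171 w + J\right) = - 3 \left(J + 171 w\right) = - 513 w - 3 J$)
$\left(\left(\sqrt{20 + 13} + 37\right)^{2} + d{\left(110,\frac{P}{70} \right)}\right) + 27761 = \left(\left(\sqrt{20 + 13} + 37\right)^{2} - \left(330 + 513 \cdot \frac{35}{70}\right)\right) + 27761 = \left(\left(\sqrt{33} + 37\right)^{2} - \left(330 + 513 \cdot 35 \cdot \frac{1}{70}\right)\right) + 27761 = \left(\left(37 + \sqrt{33}\right)^{2} - \frac{1173}{2}\right) + 27761 = \left(- \frac{1173}{2} + \left(37 + \sqrt{33}\right)^{2}\right) + 27761 = \frac{54349}{2} + \left(37 + \sqrt{33}\right)^{2}$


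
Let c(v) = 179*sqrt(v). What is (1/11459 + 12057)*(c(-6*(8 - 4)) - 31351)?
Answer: -4331490652564/11459 + 49461696712*I*sqrt(6)/11459 ≈ -3.78e+8 + 1.0573e+7*I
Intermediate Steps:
(1/11459 + 12057)*(c(-6*(8 - 4)) - 31351) = (1/11459 + 12057)*(179*sqrt(-6*(8 - 4)) - 31351) = (1/11459 + 12057)*(179*sqrt(-6*4) - 31351) = 138161164*(179*sqrt(-24) - 31351)/11459 = 138161164*(179*(2*I*sqrt(6)) - 31351)/11459 = 138161164*(358*I*sqrt(6) - 31351)/11459 = 138161164*(-31351 + 358*I*sqrt(6))/11459 = -4331490652564/11459 + 49461696712*I*sqrt(6)/11459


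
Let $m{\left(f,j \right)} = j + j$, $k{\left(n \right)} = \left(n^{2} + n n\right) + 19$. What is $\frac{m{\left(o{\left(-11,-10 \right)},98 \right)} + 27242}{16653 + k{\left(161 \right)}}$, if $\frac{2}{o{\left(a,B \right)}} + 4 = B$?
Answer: $\frac{4573}{11419} \approx 0.40047$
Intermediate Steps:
$o{\left(a,B \right)} = \frac{2}{-4 + B}$
$k{\left(n \right)} = 19 + 2 n^{2}$ ($k{\left(n \right)} = \left(n^{2} + n^{2}\right) + 19 = 2 n^{2} + 19 = 19 + 2 n^{2}$)
$m{\left(f,j \right)} = 2 j$
$\frac{m{\left(o{\left(-11,-10 \right)},98 \right)} + 27242}{16653 + k{\left(161 \right)}} = \frac{2 \cdot 98 + 27242}{16653 + \left(19 + 2 \cdot 161^{2}\right)} = \frac{196 + 27242}{16653 + \left(19 + 2 \cdot 25921\right)} = \frac{27438}{16653 + \left(19 + 51842\right)} = \frac{27438}{16653 + 51861} = \frac{27438}{68514} = 27438 \cdot \frac{1}{68514} = \frac{4573}{11419}$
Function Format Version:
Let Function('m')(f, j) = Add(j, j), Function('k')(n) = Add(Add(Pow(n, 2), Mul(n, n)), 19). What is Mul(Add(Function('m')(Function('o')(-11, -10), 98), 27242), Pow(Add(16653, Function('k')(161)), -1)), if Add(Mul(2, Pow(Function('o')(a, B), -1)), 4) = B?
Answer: Rational(4573, 11419) ≈ 0.40047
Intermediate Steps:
Function('o')(a, B) = Mul(2, Pow(Add(-4, B), -1))
Function('k')(n) = Add(19, Mul(2, Pow(n, 2))) (Function('k')(n) = Add(Add(Pow(n, 2), Pow(n, 2)), 19) = Add(Mul(2, Pow(n, 2)), 19) = Add(19, Mul(2, Pow(n, 2))))
Function('m')(f, j) = Mul(2, j)
Mul(Add(Function('m')(Function('o')(-11, -10), 98), 27242), Pow(Add(16653, Function('k')(161)), -1)) = Mul(Add(Mul(2, 98), 27242), Pow(Add(16653, Add(19, Mul(2, Pow(161, 2)))), -1)) = Mul(Add(196, 27242), Pow(Add(16653, Add(19, Mul(2, 25921))), -1)) = Mul(27438, Pow(Add(16653, Add(19, 51842)), -1)) = Mul(27438, Pow(Add(16653, 51861), -1)) = Mul(27438, Pow(68514, -1)) = Mul(27438, Rational(1, 68514)) = Rational(4573, 11419)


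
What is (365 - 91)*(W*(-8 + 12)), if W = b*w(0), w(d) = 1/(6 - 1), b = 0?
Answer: 0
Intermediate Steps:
w(d) = ⅕ (w(d) = 1/5 = ⅕)
W = 0 (W = 0*(⅕) = 0)
(365 - 91)*(W*(-8 + 12)) = (365 - 91)*(0*(-8 + 12)) = 274*(0*4) = 274*0 = 0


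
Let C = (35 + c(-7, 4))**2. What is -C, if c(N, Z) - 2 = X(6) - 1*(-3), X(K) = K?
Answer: -2116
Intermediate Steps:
c(N, Z) = 11 (c(N, Z) = 2 + (6 - 1*(-3)) = 2 + (6 + 3) = 2 + 9 = 11)
C = 2116 (C = (35 + 11)**2 = 46**2 = 2116)
-C = -1*2116 = -2116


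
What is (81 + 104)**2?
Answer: 34225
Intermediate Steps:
(81 + 104)**2 = 185**2 = 34225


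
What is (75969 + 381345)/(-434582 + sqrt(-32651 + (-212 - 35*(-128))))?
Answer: -198740432748/188861543107 - 457314*I*sqrt(28383)/188861543107 ≈ -1.0523 - 0.00040794*I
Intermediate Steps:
(75969 + 381345)/(-434582 + sqrt(-32651 + (-212 - 35*(-128)))) = 457314/(-434582 + sqrt(-32651 + (-212 + 4480))) = 457314/(-434582 + sqrt(-32651 + 4268)) = 457314/(-434582 + sqrt(-28383)) = 457314/(-434582 + I*sqrt(28383))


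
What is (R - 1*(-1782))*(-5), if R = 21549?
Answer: -116655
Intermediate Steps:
(R - 1*(-1782))*(-5) = (21549 - 1*(-1782))*(-5) = (21549 + 1782)*(-5) = 23331*(-5) = -116655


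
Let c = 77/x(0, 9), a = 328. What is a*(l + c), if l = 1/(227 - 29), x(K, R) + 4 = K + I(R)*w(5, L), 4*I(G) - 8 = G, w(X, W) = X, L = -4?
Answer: 3337564/2277 ≈ 1465.8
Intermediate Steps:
I(G) = 2 + G/4
x(K, R) = 6 + K + 5*R/4 (x(K, R) = -4 + (K + (2 + R/4)*5) = -4 + (K + (10 + 5*R/4)) = -4 + (10 + K + 5*R/4) = 6 + K + 5*R/4)
l = 1/198 ≈ 0.0050505
c = 308/69 (c = 77/(6 + 0 + (5/4)*9) = 77/(6 + 0 + 45/4) = 77/(69/4) = 77*(4/69) = 308/69 ≈ 4.4638)
a*(l + c) = 328*(1/198 + 308/69) = 328*(20351/4554) = 3337564/2277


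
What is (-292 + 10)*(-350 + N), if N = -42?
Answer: 110544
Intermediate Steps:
(-292 + 10)*(-350 + N) = (-292 + 10)*(-350 - 42) = -282*(-392) = 110544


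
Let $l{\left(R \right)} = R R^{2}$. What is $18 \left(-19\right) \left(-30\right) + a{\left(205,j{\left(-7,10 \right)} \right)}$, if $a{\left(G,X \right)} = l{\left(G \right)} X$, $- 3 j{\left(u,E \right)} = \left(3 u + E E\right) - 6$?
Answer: $- \frac{628873345}{3} \approx -2.0962 \cdot 10^{8}$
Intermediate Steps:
$j{\left(u,E \right)} = 2 - u - \frac{E^{2}}{3}$ ($j{\left(u,E \right)} = - \frac{\left(3 u + E E\right) - 6}{3} = - \frac{\left(3 u + E^{2}\right) - 6}{3} = - \frac{\left(E^{2} + 3 u\right) - 6}{3} = - \frac{-6 + E^{2} + 3 u}{3} = 2 - u - \frac{E^{2}}{3}$)
$l{\left(R \right)} = R^{3}$
$a{\left(G,X \right)} = X G^{3}$ ($a{\left(G,X \right)} = G^{3} X = X G^{3}$)
$18 \left(-19\right) \left(-30\right) + a{\left(205,j{\left(-7,10 \right)} \right)} = 18 \left(-19\right) \left(-30\right) + \left(2 - -7 - \frac{10^{2}}{3}\right) 205^{3} = \left(-342\right) \left(-30\right) + \left(2 + 7 - \frac{100}{3}\right) 8615125 = 10260 + \left(2 + 7 - \frac{100}{3}\right) 8615125 = 10260 - \frac{628904125}{3} = - \frac{628873345}{3}$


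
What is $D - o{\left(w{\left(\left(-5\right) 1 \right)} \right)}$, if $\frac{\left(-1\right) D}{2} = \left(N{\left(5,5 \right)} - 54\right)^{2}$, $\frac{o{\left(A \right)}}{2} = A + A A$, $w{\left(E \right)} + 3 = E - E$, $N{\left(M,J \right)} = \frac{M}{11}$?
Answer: $- \frac{695294}{121} \approx -5746.2$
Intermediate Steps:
$N{\left(M,J \right)} = \frac{M}{11}$ ($N{\left(M,J \right)} = M \frac{1}{11} = \frac{M}{11}$)
$w{\left(E \right)} = -3$ ($w{\left(E \right)} = -3 + \left(E - E\right) = -3 + 0 = -3$)
$o{\left(A \right)} = 2 A + 2 A^{2}$ ($o{\left(A \right)} = 2 \left(A + A A\right) = 2 \left(A + A^{2}\right) = 2 A + 2 A^{2}$)
$D = - \frac{693842}{121}$ ($D = - 2 \left(\frac{1}{11} \cdot 5 - 54\right)^{2} = - 2 \left(\frac{5}{11} - 54\right)^{2} = - 2 \left(- \frac{589}{11}\right)^{2} = \left(-2\right) \frac{346921}{121} = - \frac{693842}{121} \approx -5734.2$)
$D - o{\left(w{\left(\left(-5\right) 1 \right)} \right)} = - \frac{693842}{121} - 2 \left(-3\right) \left(1 - 3\right) = - \frac{693842}{121} - 2 \left(-3\right) \left(-2\right) = - \frac{693842}{121} - 12 = - \frac{695294}{121}$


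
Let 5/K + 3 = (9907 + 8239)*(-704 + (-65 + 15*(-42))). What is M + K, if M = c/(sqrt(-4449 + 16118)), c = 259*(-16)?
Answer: -5/25386257 - 592*sqrt(11669)/1667 ≈ -38.362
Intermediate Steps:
c = -4144
M = -592*sqrt(11669)/1667 (M = -4144/sqrt(-4449 + 16118) = -4144*sqrt(11669)/11669 = -592*sqrt(11669)/1667 ≈ -38.362)
K = -5/25386257 (K = 5/(-3 + (9907 + 8239)*(-704 + (-65 + 15*(-42)))) = 5/(-3 + 18146*(-704 + (-65 - 630))) = 5/(-3 + 18146*(-704 - 695)) = 5/(-3 + 18146*(-1399)) = 5/(-3 - 25386254) = 5/(-25386257) = 5*(-1/25386257) = -5/25386257 ≈ -1.9696e-7)
M + K = -592*sqrt(11669)/1667 - 5/25386257 = -5/25386257 - 592*sqrt(11669)/1667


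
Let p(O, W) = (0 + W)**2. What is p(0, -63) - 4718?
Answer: -749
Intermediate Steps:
p(O, W) = W**2
p(0, -63) - 4718 = (-63)**2 - 4718 = 3969 - 4718 = -749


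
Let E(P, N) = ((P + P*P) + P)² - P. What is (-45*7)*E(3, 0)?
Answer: -69930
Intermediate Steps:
E(P, N) = (P² + 2*P)² - P (E(P, N) = ((P + P²) + P)² - P = (P² + 2*P)² - P)
(-45*7)*E(3, 0) = (-45*7)*(3*(-1 + 3*(2 + 3)²)) = -945*(-1 + 3*5²) = -945*(-1 + 3*25) = -945*(-1 + 75) = -945*74 = -315*222 = -69930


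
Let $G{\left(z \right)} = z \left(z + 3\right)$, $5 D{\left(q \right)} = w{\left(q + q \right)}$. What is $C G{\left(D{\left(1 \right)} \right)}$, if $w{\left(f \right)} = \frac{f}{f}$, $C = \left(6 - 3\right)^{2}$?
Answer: $\frac{144}{25} \approx 5.76$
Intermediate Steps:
$C = 9$ ($C = 3^{2} = 9$)
$w{\left(f \right)} = 1$
$D{\left(q \right)} = \frac{1}{5}$ ($D{\left(q \right)} = \frac{1}{5} \cdot 1 = \frac{1}{5}$)
$G{\left(z \right)} = z \left(3 + z\right)$
$C G{\left(D{\left(1 \right)} \right)} = 9 \frac{3 + \frac{1}{5}}{5} = 9 \cdot \frac{1}{5} \cdot \frac{16}{5} = 9 \cdot \frac{16}{25} = \frac{144}{25}$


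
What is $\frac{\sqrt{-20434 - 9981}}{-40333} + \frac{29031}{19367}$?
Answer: $\frac{29031}{19367} - \frac{i \sqrt{30415}}{40333} \approx 1.499 - 0.004324 i$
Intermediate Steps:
$\frac{\sqrt{-20434 - 9981}}{-40333} + \frac{29031}{19367} = \sqrt{-30415} \left(- \frac{1}{40333}\right) + 29031 \cdot \frac{1}{19367} = i \sqrt{30415} \left(- \frac{1}{40333}\right) + \frac{29031}{19367} = - \frac{i \sqrt{30415}}{40333} + \frac{29031}{19367} = \frac{29031}{19367} - \frac{i \sqrt{30415}}{40333}$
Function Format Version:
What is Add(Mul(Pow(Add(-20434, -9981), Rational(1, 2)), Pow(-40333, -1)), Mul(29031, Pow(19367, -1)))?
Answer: Add(Rational(29031, 19367), Mul(Rational(-1, 40333), I, Pow(30415, Rational(1, 2)))) ≈ Add(1.4990, Mul(-0.0043240, I))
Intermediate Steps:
Add(Mul(Pow(Add(-20434, -9981), Rational(1, 2)), Pow(-40333, -1)), Mul(29031, Pow(19367, -1))) = Add(Mul(Pow(-30415, Rational(1, 2)), Rational(-1, 40333)), Mul(29031, Rational(1, 19367))) = Add(Mul(Mul(I, Pow(30415, Rational(1, 2))), Rational(-1, 40333)), Rational(29031, 19367)) = Add(Mul(Rational(-1, 40333), I, Pow(30415, Rational(1, 2))), Rational(29031, 19367)) = Add(Rational(29031, 19367), Mul(Rational(-1, 40333), I, Pow(30415, Rational(1, 2))))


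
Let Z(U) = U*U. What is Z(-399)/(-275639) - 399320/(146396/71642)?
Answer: -281625957775277/1441158823 ≈ -1.9542e+5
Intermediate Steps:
Z(U) = U**2
Z(-399)/(-275639) - 399320/(146396/71642) = (-399)**2/(-275639) - 399320/(146396/71642) = 159201*(-1/275639) - 399320/(146396*(1/71642)) = -22743/39377 - 399320/73198/35821 = -22743/39377 - 399320*35821/73198 = -22743/39377 - 7152020860/36599 = -281625957775277/1441158823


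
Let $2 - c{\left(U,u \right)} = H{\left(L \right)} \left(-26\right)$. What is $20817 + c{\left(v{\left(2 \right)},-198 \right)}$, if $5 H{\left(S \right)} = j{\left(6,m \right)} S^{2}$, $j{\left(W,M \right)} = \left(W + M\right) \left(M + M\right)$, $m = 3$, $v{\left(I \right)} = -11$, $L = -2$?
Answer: $\frac{109711}{5} \approx 21942.0$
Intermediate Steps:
$j{\left(W,M \right)} = 2 M \left(M + W\right)$ ($j{\left(W,M \right)} = \left(M + W\right) 2 M = 2 M \left(M + W\right)$)
$H{\left(S \right)} = \frac{54 S^{2}}{5}$ ($H{\left(S \right)} = \frac{2 \cdot 3 \left(3 + 6\right) S^{2}}{5} = \frac{2 \cdot 3 \cdot 9 S^{2}}{5} = \frac{54 S^{2}}{5}$)
$c{\left(U,u \right)} = \frac{5626}{5}$ ($c{\left(U,u \right)} = 2 - \frac{54 \left(-2\right)^{2}}{5} \left(-26\right) = 2 - \frac{54}{5} \cdot 4 \left(-26\right) = 2 - \frac{216}{5} \left(-26\right) = 2 - - \frac{5616}{5} = 2 + \frac{5616}{5} = \frac{5626}{5}$)
$20817 + c{\left(v{\left(2 \right)},-198 \right)} = 20817 + \frac{5626}{5} = \frac{109711}{5}$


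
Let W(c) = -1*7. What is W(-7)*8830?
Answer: -61810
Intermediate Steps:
W(c) = -7
W(-7)*8830 = -7*8830 = -61810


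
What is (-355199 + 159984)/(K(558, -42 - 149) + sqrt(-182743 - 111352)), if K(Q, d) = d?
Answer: 37286065/330576 + 195215*I*sqrt(294095)/330576 ≈ 112.79 + 320.25*I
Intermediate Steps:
(-355199 + 159984)/(K(558, -42 - 149) + sqrt(-182743 - 111352)) = (-355199 + 159984)/((-42 - 149) + sqrt(-182743 - 111352)) = -195215/(-191 + sqrt(-294095)) = -195215/(-191 + I*sqrt(294095))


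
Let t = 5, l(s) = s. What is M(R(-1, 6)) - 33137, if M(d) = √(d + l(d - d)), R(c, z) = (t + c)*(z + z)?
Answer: -33137 + 4*√3 ≈ -33130.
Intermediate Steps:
R(c, z) = 2*z*(5 + c) (R(c, z) = (5 + c)*(z + z) = (5 + c)*(2*z) = 2*z*(5 + c))
M(d) = √d (M(d) = √(d + (d - d)) = √(d + 0) = √d)
M(R(-1, 6)) - 33137 = √(2*6*(5 - 1)) - 33137 = √(2*6*4) - 33137 = √48 - 33137 = 4*√3 - 33137 = -33137 + 4*√3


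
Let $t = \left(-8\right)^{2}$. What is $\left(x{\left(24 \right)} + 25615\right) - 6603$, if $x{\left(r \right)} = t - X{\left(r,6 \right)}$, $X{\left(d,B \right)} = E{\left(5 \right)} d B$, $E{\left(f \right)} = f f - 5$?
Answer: $16196$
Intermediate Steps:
$E{\left(f \right)} = -5 + f^{2}$ ($E{\left(f \right)} = f^{2} - 5 = -5 + f^{2}$)
$X{\left(d,B \right)} = 20 B d$ ($X{\left(d,B \right)} = \left(-5 + 5^{2}\right) d B = \left(-5 + 25\right) d B = 20 d B = 20 B d$)
$t = 64$
$x{\left(r \right)} = 64 - 120 r$ ($x{\left(r \right)} = 64 - 20 \cdot 6 r = 64 - 120 r$)
$\left(x{\left(24 \right)} + 25615\right) - 6603 = \left(\left(64 - 2880\right) + 25615\right) - 6603 = \left(-2816 + 25615\right) - 6603 = 22799 - 6603 = 16196$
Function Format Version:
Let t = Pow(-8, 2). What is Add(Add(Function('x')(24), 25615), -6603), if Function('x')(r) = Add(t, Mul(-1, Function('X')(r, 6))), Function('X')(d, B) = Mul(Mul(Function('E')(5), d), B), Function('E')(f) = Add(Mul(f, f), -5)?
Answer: 16196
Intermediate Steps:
Function('E')(f) = Add(-5, Pow(f, 2)) (Function('E')(f) = Add(Pow(f, 2), -5) = Add(-5, Pow(f, 2)))
Function('X')(d, B) = Mul(20, B, d) (Function('X')(d, B) = Mul(Mul(Add(-5, Pow(5, 2)), d), B) = Mul(Mul(Add(-5, 25), d), B) = Mul(Mul(20, d), B) = Mul(20, B, d))
t = 64
Function('x')(r) = Add(64, Mul(-120, r)) (Function('x')(r) = Add(64, Mul(-1, Mul(20, 6, r))) = Add(64, Mul(-1, Mul(120, r))) = Add(64, Mul(-120, r)))
Add(Add(Function('x')(24), 25615), -6603) = Add(Add(Add(64, Mul(-120, 24)), 25615), -6603) = Add(Add(Add(64, -2880), 25615), -6603) = Add(Add(-2816, 25615), -6603) = Add(22799, -6603) = 16196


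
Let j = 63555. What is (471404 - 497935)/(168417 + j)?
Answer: -26531/231972 ≈ -0.11437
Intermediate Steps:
(471404 - 497935)/(168417 + j) = (471404 - 497935)/(168417 + 63555) = -26531/231972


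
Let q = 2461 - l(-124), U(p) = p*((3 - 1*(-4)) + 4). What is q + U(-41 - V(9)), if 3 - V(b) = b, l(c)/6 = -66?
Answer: 2472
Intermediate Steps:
l(c) = -396 (l(c) = 6*(-66) = -396)
V(b) = 3 - b
U(p) = 11*p (U(p) = p*((3 + 4) + 4) = p*(7 + 4) = p*11 = 11*p)
q = 2857 (q = 2461 - 1*(-396) = 2461 + 396 = 2857)
q + U(-41 - V(9)) = 2857 + 11*(-41 - (3 - 1*9)) = 2857 + 11*(-41 - (3 - 9)) = 2857 + 11*(-41 - 1*(-6)) = 2857 + 11*(-41 + 6) = 2857 + 11*(-35) = 2857 - 385 = 2472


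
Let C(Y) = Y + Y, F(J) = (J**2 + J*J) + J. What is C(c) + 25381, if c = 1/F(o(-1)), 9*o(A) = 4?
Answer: 863035/34 ≈ 25383.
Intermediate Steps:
o(A) = 4/9 (o(A) = (1/9)*4 = 4/9)
F(J) = J + 2*J**2 (F(J) = (J**2 + J**2) + J = 2*J**2 + J = J + 2*J**2)
c = 81/68 (c = 1/(4*(1 + 2*(4/9))/9) = 1/(4*(1 + 8/9)/9) = 1/((4/9)*(17/9)) = 1/(68/81) = 81/68 ≈ 1.1912)
C(Y) = 2*Y
C(c) + 25381 = 2*(81/68) + 25381 = 81/34 + 25381 = 863035/34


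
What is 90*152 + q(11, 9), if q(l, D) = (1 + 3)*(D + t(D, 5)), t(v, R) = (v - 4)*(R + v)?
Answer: 13996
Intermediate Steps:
t(v, R) = (-4 + v)*(R + v)
q(l, D) = -80 + 4*D² + 8*D (q(l, D) = (1 + 3)*(D + (D² - 4*5 - 4*D + 5*D)) = 4*(D + (D² - 20 - 4*D + 5*D)) = 4*(D + (-20 + D + D²)) = 4*(-20 + D² + 2*D) = -80 + 4*D² + 8*D)
90*152 + q(11, 9) = 90*152 + (-80 + 4*9² + 8*9) = 13680 + (-80 + 4*81 + 72) = 13680 + (-80 + 324 + 72) = 13680 + 316 = 13996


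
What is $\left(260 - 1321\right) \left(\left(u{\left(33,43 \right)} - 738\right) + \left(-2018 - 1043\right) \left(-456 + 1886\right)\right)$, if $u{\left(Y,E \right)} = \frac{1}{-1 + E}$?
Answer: $\frac{195091008955}{42} \approx 4.645 \cdot 10^{9}$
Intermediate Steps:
$\left(260 - 1321\right) \left(\left(u{\left(33,43 \right)} - 738\right) + \left(-2018 - 1043\right) \left(-456 + 1886\right)\right) = \left(260 - 1321\right) \left(\left(\frac{1}{-1 + 43} - 738\right) + \left(-2018 - 1043\right) \left(-456 + 1886\right)\right) = - 1061 \left(\left(\frac{1}{42} - 738\right) - 4377230\right) = - 1061 \left(- \frac{30995}{42} - 4377230\right) = \left(-1061\right) \left(- \frac{183874655}{42}\right) = \frac{195091008955}{42}$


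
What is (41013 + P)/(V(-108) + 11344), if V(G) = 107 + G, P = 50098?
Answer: 91111/11343 ≈ 8.0323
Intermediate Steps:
(41013 + P)/(V(-108) + 11344) = (41013 + 50098)/((107 - 108) + 11344) = 91111/(-1 + 11344) = 91111/11343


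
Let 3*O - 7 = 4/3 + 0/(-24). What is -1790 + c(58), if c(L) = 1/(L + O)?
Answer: -979121/547 ≈ -1790.0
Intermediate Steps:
O = 25/9 (O = 7/3 + (4/3 + 0/(-24))/3 = 7/3 + (4*(⅓) + 0*(-1/24))/3 = 7/3 + (4/3 + 0)/3 = 7/3 + (⅓)*(4/3) = 7/3 + 4/9 = 25/9 ≈ 2.7778)
c(L) = 1/(25/9 + L) (c(L) = 1/(L + 25/9) = 1/(25/9 + L))
-1790 + c(58) = -1790 + 9/(25 + 9*58) = -1790 + 9/(25 + 522) = -1790 + 9/547 = -979121/547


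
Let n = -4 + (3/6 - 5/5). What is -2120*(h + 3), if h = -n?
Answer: -15900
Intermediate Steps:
n = -9/2 (n = -4 + (3*(1/6) - 5*1/5) = -4 + (1/2 - 1) = -4 - 1/2 = -9/2 ≈ -4.5000)
h = 9/2 (h = -1*(-9/2) = 9/2 ≈ 4.5000)
-2120*(h + 3) = -2120*(9/2 + 3) = -2120*15/2 = -15900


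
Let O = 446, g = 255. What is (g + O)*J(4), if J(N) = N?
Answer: 2804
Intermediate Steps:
(g + O)*J(4) = (255 + 446)*4 = 701*4 = 2804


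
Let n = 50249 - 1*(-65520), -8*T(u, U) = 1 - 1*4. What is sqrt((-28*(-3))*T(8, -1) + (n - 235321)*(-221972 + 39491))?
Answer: sqrt(87263874174)/2 ≈ 1.4770e+5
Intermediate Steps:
T(u, U) = 3/8 (T(u, U) = -(1 - 1*4)/8 = -(1 - 4)/8 = -1/8*(-3) = 3/8)
n = 115769 (n = 50249 + 65520 = 115769)
sqrt((-28*(-3))*T(8, -1) + (n - 235321)*(-221972 + 39491)) = sqrt(-28*(-3)*(3/8) + (115769 - 235321)*(-221972 + 39491)) = sqrt(84*(3/8) - 119552*(-182481)) = sqrt(63/2 + 21815968512) = sqrt(43631937087/2) = sqrt(87263874174)/2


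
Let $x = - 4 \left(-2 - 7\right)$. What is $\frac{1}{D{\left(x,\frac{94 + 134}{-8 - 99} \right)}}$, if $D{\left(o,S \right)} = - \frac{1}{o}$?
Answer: $-36$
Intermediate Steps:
$x = 36$ ($x = \left(-4\right) \left(-9\right) = 36$)
$\frac{1}{D{\left(x,\frac{94 + 134}{-8 - 99} \right)}} = \frac{1}{\left(-1\right) \frac{1}{36}} = \frac{1}{- \frac{1}{36}} = -36$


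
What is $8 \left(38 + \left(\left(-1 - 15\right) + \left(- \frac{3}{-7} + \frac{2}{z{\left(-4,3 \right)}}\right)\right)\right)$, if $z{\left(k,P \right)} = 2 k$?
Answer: $\frac{1242}{7} \approx 177.43$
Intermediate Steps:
$8 \left(38 + \left(\left(-1 - 15\right) + \left(- \frac{3}{-7} + \frac{2}{z{\left(-4,3 \right)}}\right)\right)\right) = 8 \left(38 + \left(\left(-1 - 15\right) + \left(- \frac{3}{-7} + \frac{2}{2 \left(-4\right)}\right)\right)\right) = 8 \left(38 - \left(\frac{109}{7} + \frac{1}{4}\right)\right) = 8 \left(38 + \left(-16 + \left(\frac{3}{7} + 2 \left(- \frac{1}{8}\right)\right)\right)\right) = 8 \left(38 + \left(-16 + \left(\frac{3}{7} - \frac{1}{4}\right)\right)\right) = 8 \left(38 + \left(-16 + \frac{5}{28}\right)\right) = 8 \left(38 - \frac{443}{28}\right) = 8 \cdot \frac{621}{28} = \frac{1242}{7}$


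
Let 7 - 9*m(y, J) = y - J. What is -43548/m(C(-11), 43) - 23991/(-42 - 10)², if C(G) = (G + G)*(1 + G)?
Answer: 527852829/229840 ≈ 2296.6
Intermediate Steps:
C(G) = 2*G*(1 + G) (C(G) = (2*G)*(1 + G) = 2*G*(1 + G))
m(y, J) = 7/9 - y/9 + J/9 (m(y, J) = 7/9 - (y - J)/9 = 7/9 + (-y/9 + J/9) = 7/9 - y/9 + J/9)
-43548/m(C(-11), 43) - 23991/(-42 - 10)² = -43548/(7/9 - 2*(-11)*(1 - 11)/9 + (⅑)*43) - 23991/(-42 - 10)² = -43548/(7/9 - 2*(-11)*(-10)/9 + 43/9) - 23991/((-52)²) = -43548/(7/9 - ⅑*220 + 43/9) - 23991/2704 = -43548/(7/9 - 220/9 + 43/9) - 23991*1/2704 = -43548/(-170/9) - 23991/2704 = -43548*(-9/170) - 23991/2704 = 195966/85 - 23991/2704 = 527852829/229840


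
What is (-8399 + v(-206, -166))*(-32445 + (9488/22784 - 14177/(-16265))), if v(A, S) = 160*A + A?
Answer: 6246724810054191/4632272 ≈ 1.3485e+9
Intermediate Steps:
v(A, S) = 161*A
(-8399 + v(-206, -166))*(-32445 + (9488/22784 - 14177/(-16265))) = (-8399 + 161*(-206))*(-32445 + (9488/22784 - 14177/(-16265))) = (-8399 - 33166)*(-32445 + (9488*(1/22784) - 14177*(-1/16265))) = -41565*(-32445 + (593/1424 + 14177/16265)) = -41565*(-32445 + 29833193/23161360) = -41565*(-751440492007/23161360) = 6246724810054191/4632272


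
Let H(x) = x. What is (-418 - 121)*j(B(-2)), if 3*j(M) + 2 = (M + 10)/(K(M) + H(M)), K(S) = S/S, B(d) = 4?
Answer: -2156/15 ≈ -143.73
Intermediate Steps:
K(S) = 1
j(M) = -2/3 + (10 + M)/(3*(1 + M)) (j(M) = -2/3 + ((M + 10)/(1 + M))/3 = -2/3 + ((10 + M)/(1 + M))/3 = -2/3 + (10 + M)/(3*(1 + M)))
(-418 - 121)*j(B(-2)) = (-418 - 121)*((8 - 1*4)/(3*(1 + 4))) = -539*(8 - 4)/(3*5) = -539*4/(3*5) = -539*4/15 = -2156/15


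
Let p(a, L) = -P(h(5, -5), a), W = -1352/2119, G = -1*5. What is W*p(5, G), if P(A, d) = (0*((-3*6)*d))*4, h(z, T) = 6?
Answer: 0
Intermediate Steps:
G = -5
P(A, d) = 0 (P(A, d) = (0*(-18*d))*4 = 0*4 = 0)
W = -104/163 (W = -1352*1/2119 = -104/163 ≈ -0.63804)
p(a, L) = 0 (p(a, L) = -1*0 = 0)
W*p(5, G) = -104/163*0 = 0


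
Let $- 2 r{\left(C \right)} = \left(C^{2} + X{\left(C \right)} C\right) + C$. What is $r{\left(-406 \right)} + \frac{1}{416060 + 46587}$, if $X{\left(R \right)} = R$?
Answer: $- \frac{76166963550}{462647} \approx -1.6463 \cdot 10^{5}$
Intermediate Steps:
$r{\left(C \right)} = - C^{2} - \frac{C}{2}$ ($r{\left(C \right)} = - \frac{\left(C^{2} + C C\right) + C}{2} = - \frac{\left(C^{2} + C^{2}\right) + C}{2} = - \frac{2 C^{2} + C}{2} = - \frac{C + 2 C^{2}}{2} = - C^{2} - \frac{C}{2}$)
$r{\left(-406 \right)} + \frac{1}{416060 + 46587} = \left(-1\right) \left(-406\right) \left(\frac{1}{2} - 406\right) + \frac{1}{416060 + 46587} = \left(-1\right) \left(-406\right) \left(- \frac{811}{2}\right) + \frac{1}{462647} = -164633 + \frac{1}{462647} = - \frac{76166963550}{462647}$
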